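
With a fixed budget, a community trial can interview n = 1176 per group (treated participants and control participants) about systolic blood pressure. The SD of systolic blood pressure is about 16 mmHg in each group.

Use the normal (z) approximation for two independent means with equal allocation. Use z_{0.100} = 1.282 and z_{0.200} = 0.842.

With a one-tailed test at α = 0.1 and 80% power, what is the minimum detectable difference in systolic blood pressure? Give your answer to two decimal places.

δ = (z_α + z_β) · √((σ₁²+σ₂²)/n)
  = (1.282 + 0.842) · √(512/1176)
  = 2.124 · √0.43537
  = 2.124 · 0.6598
  = 1.4015

Minimum detectable difference ≈ 1.40 mmHg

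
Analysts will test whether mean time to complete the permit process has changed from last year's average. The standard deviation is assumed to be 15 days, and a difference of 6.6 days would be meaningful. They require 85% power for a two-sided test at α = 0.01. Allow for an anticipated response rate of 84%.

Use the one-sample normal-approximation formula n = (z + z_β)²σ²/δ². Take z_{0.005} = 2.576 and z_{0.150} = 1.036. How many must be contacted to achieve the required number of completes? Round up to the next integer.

n = 81

n = (z_{α/2} + z_β)² · σ² / δ²
  = (2.576 + 1.036)² · 15² / 6.6²
  = 13.0465 · 225 / 43.56
  = 67.39
Adjust for 84% response: 67.39 / 0.84 = 80.23.
Round up → n = 81.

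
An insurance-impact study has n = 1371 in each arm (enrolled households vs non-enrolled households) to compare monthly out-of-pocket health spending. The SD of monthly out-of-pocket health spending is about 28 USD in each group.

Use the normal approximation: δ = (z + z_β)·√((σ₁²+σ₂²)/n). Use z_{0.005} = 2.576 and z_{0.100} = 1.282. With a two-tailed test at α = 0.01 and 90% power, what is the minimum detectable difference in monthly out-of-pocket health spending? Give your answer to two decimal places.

Minimum detectable difference ≈ 4.13 USD

δ = (z_{α/2} + z_β) · √((σ₁²+σ₂²)/n)
  = (2.576 + 1.282) · √(1568/1371)
  = 3.858 · √1.1437
  = 3.858 · 1.0694
  = 4.1259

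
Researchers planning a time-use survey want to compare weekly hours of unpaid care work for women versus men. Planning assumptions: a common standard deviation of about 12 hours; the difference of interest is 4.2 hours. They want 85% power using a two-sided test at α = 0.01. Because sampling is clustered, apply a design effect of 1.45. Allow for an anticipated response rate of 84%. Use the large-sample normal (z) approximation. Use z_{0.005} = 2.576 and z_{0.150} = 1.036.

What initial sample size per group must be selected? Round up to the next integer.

n = 368 per group

n = (z_{α/2} + z_β)² · (σ₁² + σ₂²) / δ²
  = (2.576 + 1.036)² · (2·12² = 288) / 4.2²
  = 13.0465 · 288 / 17.64
  = 213.00
Design effect: 1.45 × 213.00 = 308.86.
Adjust for 84% response: 308.86 / 0.84 = 367.69.
Round up → n = 368 per group.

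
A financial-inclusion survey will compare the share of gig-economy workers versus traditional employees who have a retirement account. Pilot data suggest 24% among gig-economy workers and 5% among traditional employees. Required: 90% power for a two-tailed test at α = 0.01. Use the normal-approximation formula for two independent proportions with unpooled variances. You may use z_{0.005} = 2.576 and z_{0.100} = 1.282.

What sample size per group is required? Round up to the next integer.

n = 95 per group

n = (z_{α/2} + z_β)² · [p₁(1−p₁) + p₂(1−p₂)] / (p₁ − p₂)²
  = (2.576 + 1.282)² · (0.24·0.76 + 0.05·0.95) / (0.19)²
  = (3.858)² · (0.1824 + 0.0475) / 0.0361
  = 14.8842 · 0.2299 / 0.0361
  = 94.79
Round up → n = 95 per group.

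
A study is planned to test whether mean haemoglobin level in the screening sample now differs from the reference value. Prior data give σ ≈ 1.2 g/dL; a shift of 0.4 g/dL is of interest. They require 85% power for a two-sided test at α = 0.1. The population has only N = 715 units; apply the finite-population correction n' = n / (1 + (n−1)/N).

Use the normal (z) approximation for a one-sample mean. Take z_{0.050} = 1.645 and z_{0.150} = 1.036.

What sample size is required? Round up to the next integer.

n = (z_{α/2} + z_β)² · σ² / δ²
  = (1.645 + 1.036)² · 1.2² / 0.4²
  = 7.1878 · 1.44 / 0.16
  = 64.69
Finite-population correction (N = 715): 64.69 / (1 + (64.69 − 1)/715) = 59.40.
Round up → n = 60.

n = 60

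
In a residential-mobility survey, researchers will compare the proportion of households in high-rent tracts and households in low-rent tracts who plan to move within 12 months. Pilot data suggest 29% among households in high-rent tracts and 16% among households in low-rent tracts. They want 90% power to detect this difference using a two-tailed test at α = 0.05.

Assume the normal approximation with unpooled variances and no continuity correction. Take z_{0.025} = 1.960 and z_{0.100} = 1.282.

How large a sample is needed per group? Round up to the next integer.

n = (z_{α/2} + z_β)² · [p₁(1−p₁) + p₂(1−p₂)] / (p₁ − p₂)²
  = (1.960 + 1.282)² · (0.29·0.71 + 0.16·0.84) / (0.13)²
  = (3.242)² · (0.2059 + 0.1344) / 0.0169
  = 10.5106 · 0.3403 / 0.0169
  = 211.64
Round up → n = 212 per group.

n = 212 per group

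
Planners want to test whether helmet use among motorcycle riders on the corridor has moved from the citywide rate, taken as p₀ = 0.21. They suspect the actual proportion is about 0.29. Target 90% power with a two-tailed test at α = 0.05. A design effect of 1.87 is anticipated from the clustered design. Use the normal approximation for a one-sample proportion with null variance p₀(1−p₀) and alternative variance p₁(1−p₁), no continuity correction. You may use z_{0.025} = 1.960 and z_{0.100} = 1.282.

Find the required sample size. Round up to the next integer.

n = 557

n = [z_{α/2}·√(p₀q₀) + z_β·√(p₁q₁)]² / (p₁ − p₀)²
  = [1.960·√(0.21·0.79) + 1.282·√(0.29·0.71)]² / (0.08)²
  = [1.960·0.4073 + 1.282·0.4538]² / 0.0064
  = [1.3800]² / 0.0064
  = 297.58
Design effect: 1.87 × 297.58 = 556.48.
Round up → n = 557.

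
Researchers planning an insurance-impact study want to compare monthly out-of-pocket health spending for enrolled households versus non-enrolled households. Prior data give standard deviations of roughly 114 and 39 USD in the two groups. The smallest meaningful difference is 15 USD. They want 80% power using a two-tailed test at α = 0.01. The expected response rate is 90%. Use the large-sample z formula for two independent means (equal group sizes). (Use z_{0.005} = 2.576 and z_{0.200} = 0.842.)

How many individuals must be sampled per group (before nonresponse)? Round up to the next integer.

n = (z_{α/2} + z_β)² · (σ₁² + σ₂²) / δ²
  = (2.576 + 0.842)² · (114² + 39² = 14517) / 15²
  = 11.6827 · 14517 / 225
  = 753.77
Adjust for 90% response: 753.77 / 0.90 = 837.52.
Round up → n = 838 per group.

n = 838 per group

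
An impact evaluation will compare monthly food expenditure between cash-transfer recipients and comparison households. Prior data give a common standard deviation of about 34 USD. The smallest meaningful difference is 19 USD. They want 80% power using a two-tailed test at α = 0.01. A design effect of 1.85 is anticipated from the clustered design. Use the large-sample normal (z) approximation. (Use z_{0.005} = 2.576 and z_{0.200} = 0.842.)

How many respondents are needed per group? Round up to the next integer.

n = 139 per group

n = (z_{α/2} + z_β)² · (σ₁² + σ₂²) / δ²
  = (2.576 + 0.842)² · (2·34² = 2312) / 19²
  = 11.6827 · 2312 / 361
  = 74.82
Design effect: 1.85 × 74.82 = 138.42.
Round up → n = 139 per group.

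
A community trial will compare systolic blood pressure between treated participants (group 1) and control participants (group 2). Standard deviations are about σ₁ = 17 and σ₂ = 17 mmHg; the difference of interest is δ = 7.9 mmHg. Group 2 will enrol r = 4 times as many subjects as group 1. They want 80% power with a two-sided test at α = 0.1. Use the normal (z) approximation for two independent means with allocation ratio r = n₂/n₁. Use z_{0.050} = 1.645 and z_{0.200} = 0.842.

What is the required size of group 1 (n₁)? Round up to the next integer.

n₁ = (z_{α/2} + z_β)² · (σ₁² + σ₂²/r) / δ²
   = (1.645 + 0.842)² · (17² + 17²/4) / 7.9²
   = 6.1852 · (289 + 72.25) / 62.41
   = 6.1852 · 361.25 / 62.41
   = 35.80
Round up → n₁ = 36; n₂ = r·n₁ = 4 × 36 = 144.

n₁ = 36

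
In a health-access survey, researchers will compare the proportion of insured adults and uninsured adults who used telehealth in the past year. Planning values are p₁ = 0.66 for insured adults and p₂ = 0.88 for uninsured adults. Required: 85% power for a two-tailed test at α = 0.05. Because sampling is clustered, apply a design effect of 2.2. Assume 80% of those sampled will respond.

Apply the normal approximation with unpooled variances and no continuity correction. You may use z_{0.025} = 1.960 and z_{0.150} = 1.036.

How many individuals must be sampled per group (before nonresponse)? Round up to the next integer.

n = (z_{α/2} + z_β)² · [p₁(1−p₁) + p₂(1−p₂)] / (p₁ − p₂)²
  = (1.960 + 1.036)² · (0.66·0.34 + 0.88·0.12) / (-0.22)²
  = (2.996)² · (0.2244 + 0.1056) / 0.0484
  = 8.9760 · 0.3300 / 0.0484
  = 61.20
Design effect: 2.2 × 61.20 = 134.64.
Adjust for 80% response: 134.64 / 0.80 = 168.30.
Round up → n = 169 per group.

n = 169 per group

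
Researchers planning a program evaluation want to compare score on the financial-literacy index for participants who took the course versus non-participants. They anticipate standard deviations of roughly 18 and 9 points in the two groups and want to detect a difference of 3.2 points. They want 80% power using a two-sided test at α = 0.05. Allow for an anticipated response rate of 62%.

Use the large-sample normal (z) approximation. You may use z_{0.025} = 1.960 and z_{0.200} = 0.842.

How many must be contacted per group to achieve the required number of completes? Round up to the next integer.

n = (z_{α/2} + z_β)² · (σ₁² + σ₂²) / δ²
  = (1.960 + 0.842)² · (18² + 9² = 405) / 3.2²
  = 7.8512 · 405 / 10.24
  = 310.52
Adjust for 62% response: 310.52 / 0.62 = 500.84.
Round up → n = 501 per group.

n = 501 per group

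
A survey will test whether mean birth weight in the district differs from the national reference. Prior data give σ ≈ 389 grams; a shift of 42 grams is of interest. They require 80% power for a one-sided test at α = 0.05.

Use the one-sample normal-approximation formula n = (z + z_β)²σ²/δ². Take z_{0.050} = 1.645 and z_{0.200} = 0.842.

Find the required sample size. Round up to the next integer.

n = (z_α + z_β)² · σ² / δ²
  = (1.645 + 0.842)² · 389² / 42²
  = 6.1852 · 151321 / 1764
  = 530.58
Round up → n = 531.

n = 531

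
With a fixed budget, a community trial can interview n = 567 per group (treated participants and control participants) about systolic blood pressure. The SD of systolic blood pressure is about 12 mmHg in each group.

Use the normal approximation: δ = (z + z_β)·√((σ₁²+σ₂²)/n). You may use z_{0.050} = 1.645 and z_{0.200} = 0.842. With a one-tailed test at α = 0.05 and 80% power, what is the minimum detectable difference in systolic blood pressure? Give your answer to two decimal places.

δ = (z_α + z_β) · √((σ₁²+σ₂²)/n)
  = (1.645 + 0.842) · √(288/567)
  = 2.487 · √0.50794
  = 2.487 · 0.7127
  = 1.7725

Minimum detectable difference ≈ 1.77 mmHg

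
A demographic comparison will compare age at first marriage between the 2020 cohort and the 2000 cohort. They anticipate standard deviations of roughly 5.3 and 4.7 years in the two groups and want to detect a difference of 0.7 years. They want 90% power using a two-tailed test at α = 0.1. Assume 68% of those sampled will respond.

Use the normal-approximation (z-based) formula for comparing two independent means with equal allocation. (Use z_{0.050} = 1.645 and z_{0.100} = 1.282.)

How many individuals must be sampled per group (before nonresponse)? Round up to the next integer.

n = (z_{α/2} + z_β)² · (σ₁² + σ₂²) / δ²
  = (1.645 + 1.282)² · (5.3² + 4.7² = 50.18) / 0.7²
  = 8.5673 · 50.18 / 0.49
  = 877.36
Adjust for 68% response: 877.36 / 0.68 = 1290.24.
Round up → n = 1291 per group.

n = 1291 per group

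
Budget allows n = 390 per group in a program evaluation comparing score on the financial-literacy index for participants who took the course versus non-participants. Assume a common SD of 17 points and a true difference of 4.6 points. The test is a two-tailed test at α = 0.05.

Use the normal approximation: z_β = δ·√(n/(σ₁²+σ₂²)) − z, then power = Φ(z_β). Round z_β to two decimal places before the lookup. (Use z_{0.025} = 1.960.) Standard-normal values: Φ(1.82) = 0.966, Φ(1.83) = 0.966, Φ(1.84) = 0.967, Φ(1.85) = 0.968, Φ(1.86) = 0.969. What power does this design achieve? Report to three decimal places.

z_β = δ·√(n/(σ₁²+σ₂²)) − z_{α/2}
    = 4.6 · √(390/578) − 1.960
    = 4.6 · 0.82143 − 1.960
    = 3.7786 − 1.960 = 1.8186 → 1.82
Power = Φ(1.82) = 0.966.

Power ≈ 0.966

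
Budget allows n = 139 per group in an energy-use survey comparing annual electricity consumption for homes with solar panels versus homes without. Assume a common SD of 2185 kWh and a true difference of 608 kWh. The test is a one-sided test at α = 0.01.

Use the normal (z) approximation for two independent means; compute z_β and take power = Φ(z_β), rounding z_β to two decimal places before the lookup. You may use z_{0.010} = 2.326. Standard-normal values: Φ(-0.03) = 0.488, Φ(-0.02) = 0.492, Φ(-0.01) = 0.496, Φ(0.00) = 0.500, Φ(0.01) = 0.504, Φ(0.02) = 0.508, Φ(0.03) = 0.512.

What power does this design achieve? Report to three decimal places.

z_β = δ·√(n/(σ₁²+σ₂²)) − z_α
    = 608 · √(139/9548450) − 2.326
    = 608 · 0.00382 − 2.326
    = 2.3198 − 2.326 = -0.0062 → -0.01
Power = Φ(-0.01) = 0.496.

Power ≈ 0.496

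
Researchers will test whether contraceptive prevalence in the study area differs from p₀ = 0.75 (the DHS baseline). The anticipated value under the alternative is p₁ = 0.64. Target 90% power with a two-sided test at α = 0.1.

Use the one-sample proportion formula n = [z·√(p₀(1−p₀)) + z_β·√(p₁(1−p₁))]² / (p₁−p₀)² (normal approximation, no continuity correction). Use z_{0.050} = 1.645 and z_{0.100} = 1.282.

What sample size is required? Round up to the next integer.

n = [z_{α/2}·√(p₀q₀) + z_β·√(p₁q₁)]² / (p₁ − p₀)²
  = [1.645·√(0.75·0.25) + 1.282·√(0.64·0.36)]² / (-0.11)²
  = [1.645·0.4330 + 1.282·0.4800]² / 0.0121
  = [1.3277]² / 0.0121
  = 145.68
Round up → n = 146.

n = 146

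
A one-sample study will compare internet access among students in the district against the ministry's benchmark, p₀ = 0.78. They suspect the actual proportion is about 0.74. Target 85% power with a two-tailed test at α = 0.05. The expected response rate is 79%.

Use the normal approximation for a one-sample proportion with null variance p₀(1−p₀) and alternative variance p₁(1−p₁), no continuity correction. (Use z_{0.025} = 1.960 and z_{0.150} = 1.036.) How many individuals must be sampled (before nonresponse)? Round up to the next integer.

n = [z_{α/2}·√(p₀q₀) + z_β·√(p₁q₁)]² / (p₁ − p₀)²
  = [1.960·√(0.78·0.22) + 1.036·√(0.74·0.26)]² / (-0.04)²
  = [1.960·0.4142 + 1.036·0.4386]² / 0.0016
  = [1.2663]² / 0.0016
  = 1002.27
Adjust for 79% response: 1002.27 / 0.79 = 1268.70.
Round up → n = 1269.

n = 1269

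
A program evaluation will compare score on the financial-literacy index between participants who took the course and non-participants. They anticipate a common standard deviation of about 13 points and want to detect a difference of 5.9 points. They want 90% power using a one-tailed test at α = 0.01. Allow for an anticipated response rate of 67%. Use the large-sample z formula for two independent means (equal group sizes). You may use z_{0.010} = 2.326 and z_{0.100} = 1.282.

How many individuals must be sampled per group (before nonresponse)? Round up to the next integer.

n = (z_α + z_β)² · (σ₁² + σ₂²) / δ²
  = (2.326 + 1.282)² · (2·13² = 338) / 5.9²
  = 13.0177 · 338 / 34.81
  = 126.40
Adjust for 67% response: 126.40 / 0.67 = 188.66.
Round up → n = 189 per group.

n = 189 per group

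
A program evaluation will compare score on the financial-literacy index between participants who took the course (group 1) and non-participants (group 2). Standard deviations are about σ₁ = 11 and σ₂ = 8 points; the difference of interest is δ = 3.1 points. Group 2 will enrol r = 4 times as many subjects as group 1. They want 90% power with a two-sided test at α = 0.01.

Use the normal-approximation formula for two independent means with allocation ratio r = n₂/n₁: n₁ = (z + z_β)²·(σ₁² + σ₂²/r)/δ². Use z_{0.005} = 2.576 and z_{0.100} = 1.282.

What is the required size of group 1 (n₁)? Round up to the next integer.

n₁ = (z_{α/2} + z_β)² · (σ₁² + σ₂²/r) / δ²
   = (2.576 + 1.282)² · (11² + 8²/4) / 3.1²
   = 14.8842 · (121 + 16) / 9.61
   = 14.8842 · 137 / 9.61
   = 212.19
Round up → n₁ = 213; n₂ = r·n₁ = 4 × 213 = 852.

n₁ = 213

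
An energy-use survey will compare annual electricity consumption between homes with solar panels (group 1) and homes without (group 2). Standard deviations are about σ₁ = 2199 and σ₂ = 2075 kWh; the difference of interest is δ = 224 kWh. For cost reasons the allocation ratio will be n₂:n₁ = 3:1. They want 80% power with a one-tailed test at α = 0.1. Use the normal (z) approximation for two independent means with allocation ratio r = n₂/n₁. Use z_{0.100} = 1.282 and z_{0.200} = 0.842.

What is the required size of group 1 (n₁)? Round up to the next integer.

n₁ = (z_α + z_β)² · (σ₁² + σ₂²/r) / δ²
   = (1.282 + 0.842)² · (2199² + 2075²/3) / 224²
   = 4.5114 · (4835601 + 1435208.3) / 50176
   = 4.5114 · 6270809.3 / 50176
   = 563.81
Round up → n₁ = 564; n₂ = r·n₁ = 3 × 564 = 1692.

n₁ = 564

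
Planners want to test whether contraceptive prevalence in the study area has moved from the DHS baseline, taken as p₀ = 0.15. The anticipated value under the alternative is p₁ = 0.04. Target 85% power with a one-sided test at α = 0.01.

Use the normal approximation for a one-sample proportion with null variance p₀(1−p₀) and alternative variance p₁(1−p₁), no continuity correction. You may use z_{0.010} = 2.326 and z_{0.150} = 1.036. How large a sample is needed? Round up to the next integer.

n = [z_α·√(p₀q₀) + z_β·√(p₁q₁)]² / (p₁ − p₀)²
  = [2.326·√(0.15·0.85) + 1.036·√(0.04·0.96)]² / (-0.11)²
  = [2.326·0.3571 + 1.036·0.1960]² / 0.0121
  = [1.0336]² / 0.0121
  = 88.29
Round up → n = 89.

n = 89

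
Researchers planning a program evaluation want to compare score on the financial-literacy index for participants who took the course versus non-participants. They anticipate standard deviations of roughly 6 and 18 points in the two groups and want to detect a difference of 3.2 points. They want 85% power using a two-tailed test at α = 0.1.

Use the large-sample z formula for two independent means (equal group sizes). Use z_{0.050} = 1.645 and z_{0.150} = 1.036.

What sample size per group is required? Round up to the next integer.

n = (z_{α/2} + z_β)² · (σ₁² + σ₂²) / δ²
  = (1.645 + 1.036)² · (6² + 18² = 360) / 3.2²
  = 7.1878 · 360 / 10.24
  = 252.69
Round up → n = 253 per group.

n = 253 per group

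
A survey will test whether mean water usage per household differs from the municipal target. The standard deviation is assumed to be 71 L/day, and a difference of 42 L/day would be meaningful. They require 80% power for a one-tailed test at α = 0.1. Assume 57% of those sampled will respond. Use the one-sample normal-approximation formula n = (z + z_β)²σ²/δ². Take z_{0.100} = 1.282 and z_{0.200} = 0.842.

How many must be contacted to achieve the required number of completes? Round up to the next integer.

n = 23

n = (z_α + z_β)² · σ² / δ²
  = (1.282 + 0.842)² · 71² / 42²
  = 4.5114 · 5041 / 1764
  = 12.89
Adjust for 57% response: 12.89 / 0.57 = 22.62.
Round up → n = 23.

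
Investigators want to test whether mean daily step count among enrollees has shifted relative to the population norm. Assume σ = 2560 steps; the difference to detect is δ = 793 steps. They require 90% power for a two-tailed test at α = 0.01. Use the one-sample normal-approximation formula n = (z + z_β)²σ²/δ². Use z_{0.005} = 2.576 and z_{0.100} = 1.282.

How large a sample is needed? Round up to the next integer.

n = (z_{α/2} + z_β)² · σ² / δ²
  = (2.576 + 1.282)² · 2560² / 793²
  = 14.8842 · 6553600 / 628849
  = 155.12
Round up → n = 156.

n = 156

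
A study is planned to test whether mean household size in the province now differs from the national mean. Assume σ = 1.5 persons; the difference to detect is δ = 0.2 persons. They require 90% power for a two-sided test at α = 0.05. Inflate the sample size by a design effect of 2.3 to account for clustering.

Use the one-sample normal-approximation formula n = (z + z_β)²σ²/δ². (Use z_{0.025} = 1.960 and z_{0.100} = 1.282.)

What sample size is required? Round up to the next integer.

n = 1360

n = (z_{α/2} + z_β)² · σ² / δ²
  = (1.960 + 1.282)² · 1.5² / 0.2²
  = 10.5106 · 2.25 / 0.04
  = 591.22
Design effect: 2.3 × 591.22 = 1359.80.
Round up → n = 1360.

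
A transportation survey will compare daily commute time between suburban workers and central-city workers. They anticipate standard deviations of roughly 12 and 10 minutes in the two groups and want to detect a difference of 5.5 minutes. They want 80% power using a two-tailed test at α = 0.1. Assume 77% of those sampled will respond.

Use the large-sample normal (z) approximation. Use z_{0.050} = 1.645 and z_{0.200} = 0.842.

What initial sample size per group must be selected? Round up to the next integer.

n = (z_{α/2} + z_β)² · (σ₁² + σ₂²) / δ²
  = (1.645 + 0.842)² · (12² + 10² = 244) / 5.5²
  = 6.1852 · 244 / 30.25
  = 49.89
Adjust for 77% response: 49.89 / 0.77 = 64.79.
Round up → n = 65 per group.

n = 65 per group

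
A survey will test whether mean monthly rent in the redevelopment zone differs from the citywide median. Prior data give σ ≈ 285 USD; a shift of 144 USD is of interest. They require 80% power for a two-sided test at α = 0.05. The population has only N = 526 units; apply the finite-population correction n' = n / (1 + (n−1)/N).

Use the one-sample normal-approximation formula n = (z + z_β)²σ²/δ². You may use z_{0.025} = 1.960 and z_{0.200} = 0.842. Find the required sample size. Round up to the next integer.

n = (z_{α/2} + z_β)² · σ² / δ²
  = (1.960 + 0.842)² · 285² / 144²
  = 7.8512 · 81225 / 20736
  = 30.75
Finite-population correction (N = 526): 30.75 / (1 + (30.75 − 1)/526) = 29.11.
Round up → n = 30.

n = 30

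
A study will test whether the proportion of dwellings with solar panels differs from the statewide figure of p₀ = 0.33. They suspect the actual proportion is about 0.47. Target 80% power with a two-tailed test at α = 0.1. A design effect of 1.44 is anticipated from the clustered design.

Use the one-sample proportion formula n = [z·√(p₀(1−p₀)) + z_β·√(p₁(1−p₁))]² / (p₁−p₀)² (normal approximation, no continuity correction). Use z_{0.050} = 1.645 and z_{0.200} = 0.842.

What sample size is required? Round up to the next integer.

n = 105

n = [z_{α/2}·√(p₀q₀) + z_β·√(p₁q₁)]² / (p₁ − p₀)²
  = [1.645·√(0.33·0.67) + 0.842·√(0.47·0.53)]² / (0.14)²
  = [1.645·0.4702 + 0.842·0.4991]² / 0.0196
  = [1.1937]² / 0.0196
  = 72.71
Design effect: 1.44 × 72.71 = 104.70.
Round up → n = 105.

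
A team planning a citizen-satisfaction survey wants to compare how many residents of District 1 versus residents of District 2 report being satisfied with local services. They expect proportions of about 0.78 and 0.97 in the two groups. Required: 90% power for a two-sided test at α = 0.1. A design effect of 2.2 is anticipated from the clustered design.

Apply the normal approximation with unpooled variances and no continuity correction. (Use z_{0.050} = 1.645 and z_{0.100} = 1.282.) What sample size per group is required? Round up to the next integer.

n = (z_{α/2} + z_β)² · [p₁(1−p₁) + p₂(1−p₂)] / (p₁ − p₂)²
  = (1.645 + 1.282)² · (0.78·0.22 + 0.97·0.03) / (-0.19)²
  = (2.927)² · (0.1716 + 0.0291) / 0.0361
  = 8.5673 · 0.2007 / 0.0361
  = 47.63
Design effect: 2.2 × 47.63 = 104.79.
Round up → n = 105 per group.

n = 105 per group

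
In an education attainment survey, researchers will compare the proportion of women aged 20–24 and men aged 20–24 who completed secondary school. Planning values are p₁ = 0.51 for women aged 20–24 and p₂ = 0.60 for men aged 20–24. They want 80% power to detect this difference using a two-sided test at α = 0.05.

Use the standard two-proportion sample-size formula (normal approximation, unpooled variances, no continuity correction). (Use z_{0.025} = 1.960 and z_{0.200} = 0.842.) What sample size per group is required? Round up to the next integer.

n = (z_{α/2} + z_β)² · [p₁(1−p₁) + p₂(1−p₂)] / (p₁ − p₂)²
  = (1.960 + 0.842)² · (0.51·0.49 + 0.60·0.40) / (-0.09)²
  = (2.802)² · (0.2499 + 0.2400) / 0.0081
  = 7.8512 · 0.4899 / 0.0081
  = 474.85
Round up → n = 475 per group.

n = 475 per group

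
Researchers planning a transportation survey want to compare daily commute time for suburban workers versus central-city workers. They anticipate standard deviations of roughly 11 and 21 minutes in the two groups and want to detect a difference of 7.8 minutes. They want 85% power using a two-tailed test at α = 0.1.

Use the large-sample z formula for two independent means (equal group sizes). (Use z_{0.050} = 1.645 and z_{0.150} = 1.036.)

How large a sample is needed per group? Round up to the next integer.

n = (z_{α/2} + z_β)² · (σ₁² + σ₂²) / δ²
  = (1.645 + 1.036)² · (11² + 21² = 562) / 7.8²
  = 7.1878 · 562 / 60.84
  = 66.40
Round up → n = 67 per group.

n = 67 per group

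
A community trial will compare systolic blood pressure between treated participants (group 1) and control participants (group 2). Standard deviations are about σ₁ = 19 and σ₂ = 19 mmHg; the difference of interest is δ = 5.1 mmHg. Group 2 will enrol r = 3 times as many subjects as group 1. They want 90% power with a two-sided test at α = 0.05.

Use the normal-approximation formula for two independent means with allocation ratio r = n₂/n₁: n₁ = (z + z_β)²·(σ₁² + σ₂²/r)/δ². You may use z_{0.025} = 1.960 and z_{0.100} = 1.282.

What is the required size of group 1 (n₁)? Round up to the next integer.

n₁ = 195

n₁ = (z_{α/2} + z_β)² · (σ₁² + σ₂²/r) / δ²
   = (1.960 + 1.282)² · (19² + 19²/3) / 5.1²
   = 10.5106 · (361 + 120.3333) / 26.01
   = 10.5106 · 481.3333 / 26.01
   = 194.51
Round up → n₁ = 195; n₂ = r·n₁ = 3 × 195 = 585.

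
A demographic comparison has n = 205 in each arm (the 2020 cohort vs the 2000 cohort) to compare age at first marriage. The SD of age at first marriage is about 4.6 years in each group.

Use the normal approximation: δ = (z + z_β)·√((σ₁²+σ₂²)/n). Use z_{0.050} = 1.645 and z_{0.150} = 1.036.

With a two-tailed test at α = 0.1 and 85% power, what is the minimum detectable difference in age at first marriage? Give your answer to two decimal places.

Minimum detectable difference ≈ 1.22 years

δ = (z_{α/2} + z_β) · √((σ₁²+σ₂²)/n)
  = (1.645 + 1.036) · √(42.32/205)
  = 2.681 · √0.20644
  = 2.681 · 0.4544
  = 1.2181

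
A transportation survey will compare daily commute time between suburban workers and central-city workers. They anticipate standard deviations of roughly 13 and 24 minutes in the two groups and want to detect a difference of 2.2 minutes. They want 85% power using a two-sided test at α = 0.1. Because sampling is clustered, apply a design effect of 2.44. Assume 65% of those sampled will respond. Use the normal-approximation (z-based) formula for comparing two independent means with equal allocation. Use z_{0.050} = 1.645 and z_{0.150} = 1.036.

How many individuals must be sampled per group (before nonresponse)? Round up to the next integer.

n = (z_{α/2} + z_β)² · (σ₁² + σ₂²) / δ²
  = (1.645 + 1.036)² · (13² + 24² = 745) / 2.2²
  = 7.1878 · 745 / 4.84
  = 1106.38
Design effect: 2.44 × 1106.38 = 2699.57.
Adjust for 65% response: 2699.57 / 0.65 = 4153.18.
Round up → n = 4154 per group.

n = 4154 per group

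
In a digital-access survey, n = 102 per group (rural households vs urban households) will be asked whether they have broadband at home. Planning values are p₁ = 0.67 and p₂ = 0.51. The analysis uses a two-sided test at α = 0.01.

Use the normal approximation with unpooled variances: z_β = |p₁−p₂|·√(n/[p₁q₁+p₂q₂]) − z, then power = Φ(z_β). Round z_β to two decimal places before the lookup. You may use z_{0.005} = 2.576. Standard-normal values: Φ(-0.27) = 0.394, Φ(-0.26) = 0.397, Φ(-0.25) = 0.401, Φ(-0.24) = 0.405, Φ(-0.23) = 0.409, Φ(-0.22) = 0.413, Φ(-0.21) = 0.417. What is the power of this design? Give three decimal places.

z_β = |p₁−p₂|·√(n/[p₁q₁+p₂q₂]) − z_{α/2}
    = 0.16 · √(102/0.4710) − 2.576
    = 0.16 · 14.7160 − 2.576
    = 2.3546 − 2.576 = -0.2214 → -0.22
Power = Φ(-0.22) = 0.413.

Power ≈ 0.413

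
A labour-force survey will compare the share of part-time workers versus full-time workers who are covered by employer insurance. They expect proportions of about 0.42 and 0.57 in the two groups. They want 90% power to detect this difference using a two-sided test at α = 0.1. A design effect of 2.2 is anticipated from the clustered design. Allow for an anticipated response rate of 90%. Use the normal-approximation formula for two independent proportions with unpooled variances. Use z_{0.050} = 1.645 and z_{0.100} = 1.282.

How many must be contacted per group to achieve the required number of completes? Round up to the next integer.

n = 455 per group

n = (z_{α/2} + z_β)² · [p₁(1−p₁) + p₂(1−p₂)] / (p₁ − p₂)²
  = (1.645 + 1.282)² · (0.42·0.58 + 0.57·0.43) / (-0.15)²
  = (2.927)² · (0.2436 + 0.2451) / 0.0225
  = 8.5673 · 0.4887 / 0.0225
  = 186.08
Design effect: 2.2 × 186.08 = 409.38.
Adjust for 90% response: 409.38 / 0.90 = 454.87.
Round up → n = 455 per group.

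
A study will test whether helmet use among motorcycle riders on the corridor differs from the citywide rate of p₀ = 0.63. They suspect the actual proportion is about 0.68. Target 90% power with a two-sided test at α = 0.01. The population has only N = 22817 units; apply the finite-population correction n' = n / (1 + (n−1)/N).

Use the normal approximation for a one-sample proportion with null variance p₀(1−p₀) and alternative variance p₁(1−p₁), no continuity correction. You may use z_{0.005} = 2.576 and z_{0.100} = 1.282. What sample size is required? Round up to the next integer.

n = 1281

n = [z_{α/2}·√(p₀q₀) + z_β·√(p₁q₁)]² / (p₁ − p₀)²
  = [2.576·√(0.63·0.37) + 1.282·√(0.68·0.32)]² / (0.05)²
  = [2.576·0.4828 + 1.282·0.4665]² / 0.0025
  = [1.8417]² / 0.0025
  = 1356.78
Finite-population correction (N = 22817): 1356.78 / (1 + (1356.78 − 1)/22817) = 1280.68.
Round up → n = 1281.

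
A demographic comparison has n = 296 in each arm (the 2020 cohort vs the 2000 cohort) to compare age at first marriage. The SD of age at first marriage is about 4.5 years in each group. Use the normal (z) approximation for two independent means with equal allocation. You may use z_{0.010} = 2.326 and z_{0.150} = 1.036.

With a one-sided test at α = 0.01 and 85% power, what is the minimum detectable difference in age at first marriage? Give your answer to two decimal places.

Minimum detectable difference ≈ 1.24 years

δ = (z_α + z_β) · √((σ₁²+σ₂²)/n)
  = (2.326 + 1.036) · √(40.5/296)
  = 3.362 · √0.13682
  = 3.362 · 0.3699
  = 1.2436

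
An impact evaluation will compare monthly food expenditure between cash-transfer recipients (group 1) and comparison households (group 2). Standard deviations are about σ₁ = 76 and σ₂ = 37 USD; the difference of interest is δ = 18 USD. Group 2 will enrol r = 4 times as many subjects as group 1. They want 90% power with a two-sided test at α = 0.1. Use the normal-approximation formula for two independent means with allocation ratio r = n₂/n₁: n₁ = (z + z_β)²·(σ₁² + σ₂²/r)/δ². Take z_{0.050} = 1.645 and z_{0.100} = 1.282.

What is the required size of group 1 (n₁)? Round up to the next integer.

n₁ = (z_{α/2} + z_β)² · (σ₁² + σ₂²/r) / δ²
   = (1.645 + 1.282)² · (76² + 37²/4) / 18²
   = 8.5673 · (5776 + 342.25) / 324
   = 8.5673 · 6118.2 / 324
   = 161.78
Round up → n₁ = 162; n₂ = r·n₁ = 4 × 162 = 648.

n₁ = 162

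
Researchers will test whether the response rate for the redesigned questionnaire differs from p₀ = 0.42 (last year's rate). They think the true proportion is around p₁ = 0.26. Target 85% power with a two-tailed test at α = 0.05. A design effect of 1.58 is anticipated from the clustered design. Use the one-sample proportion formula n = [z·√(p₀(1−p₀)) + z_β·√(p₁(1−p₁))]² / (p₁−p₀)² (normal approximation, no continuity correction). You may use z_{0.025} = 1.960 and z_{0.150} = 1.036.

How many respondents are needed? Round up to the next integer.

n = 125

n = [z_{α/2}·√(p₀q₀) + z_β·√(p₁q₁)]² / (p₁ − p₀)²
  = [1.960·√(0.42·0.58) + 1.036·√(0.26·0.74)]² / (-0.16)²
  = [1.960·0.4936 + 1.036·0.4386]² / 0.0256
  = [1.4218]² / 0.0256
  = 78.97
Design effect: 1.58 × 78.97 = 124.77.
Round up → n = 125.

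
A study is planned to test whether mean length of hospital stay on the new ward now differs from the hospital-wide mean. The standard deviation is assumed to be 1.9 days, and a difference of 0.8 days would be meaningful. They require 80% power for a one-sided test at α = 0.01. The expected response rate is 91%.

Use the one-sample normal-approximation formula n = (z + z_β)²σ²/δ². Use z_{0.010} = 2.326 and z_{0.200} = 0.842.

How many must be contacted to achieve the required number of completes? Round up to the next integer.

n = (z_α + z_β)² · σ² / δ²
  = (2.326 + 0.842)² · 1.9² / 0.8²
  = 10.0362 · 3.61 / 0.64
  = 56.61
Adjust for 91% response: 56.61 / 0.91 = 62.21.
Round up → n = 63.

n = 63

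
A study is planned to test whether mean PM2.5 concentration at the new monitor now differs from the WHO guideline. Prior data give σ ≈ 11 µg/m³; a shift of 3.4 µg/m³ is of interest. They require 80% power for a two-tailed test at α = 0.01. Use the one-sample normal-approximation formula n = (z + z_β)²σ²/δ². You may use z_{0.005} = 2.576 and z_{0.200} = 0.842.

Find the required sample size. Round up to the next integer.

n = 123

n = (z_{α/2} + z_β)² · σ² / δ²
  = (2.576 + 0.842)² · 11² / 3.4²
  = 11.6827 · 121 / 11.56
  = 122.28
Round up → n = 123.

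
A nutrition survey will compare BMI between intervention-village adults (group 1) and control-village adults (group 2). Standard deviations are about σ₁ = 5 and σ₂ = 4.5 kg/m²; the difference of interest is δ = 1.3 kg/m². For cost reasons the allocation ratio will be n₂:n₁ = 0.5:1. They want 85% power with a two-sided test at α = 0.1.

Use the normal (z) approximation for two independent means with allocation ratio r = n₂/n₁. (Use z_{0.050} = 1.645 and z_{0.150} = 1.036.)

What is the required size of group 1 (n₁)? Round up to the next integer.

n₁ = (z_{α/2} + z_β)² · (σ₁² + σ₂²/r) / δ²
   = (1.645 + 1.036)² · (5² + 4.5²/0.5) / 1.3²
   = 7.1878 · (25 + 40.5) / 1.69
   = 7.1878 · 65.5 / 1.69
   = 278.58
Round up → n₁ = 279; n₂ = r·n₁ = 0.5 × 279 = 140.

n₁ = 279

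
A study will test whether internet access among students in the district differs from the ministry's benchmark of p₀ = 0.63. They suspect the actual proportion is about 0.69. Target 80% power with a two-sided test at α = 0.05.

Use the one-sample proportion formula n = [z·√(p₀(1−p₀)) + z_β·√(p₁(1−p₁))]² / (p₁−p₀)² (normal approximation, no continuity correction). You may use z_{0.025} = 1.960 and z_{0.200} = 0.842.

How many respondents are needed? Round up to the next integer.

n = 496

n = [z_{α/2}·√(p₀q₀) + z_β·√(p₁q₁)]² / (p₁ − p₀)²
  = [1.960·√(0.63·0.37) + 0.842·√(0.69·0.31)]² / (0.06)²
  = [1.960·0.4828 + 0.842·0.4625]² / 0.0036
  = [1.3357]² / 0.0036
  = 495.59
Round up → n = 496.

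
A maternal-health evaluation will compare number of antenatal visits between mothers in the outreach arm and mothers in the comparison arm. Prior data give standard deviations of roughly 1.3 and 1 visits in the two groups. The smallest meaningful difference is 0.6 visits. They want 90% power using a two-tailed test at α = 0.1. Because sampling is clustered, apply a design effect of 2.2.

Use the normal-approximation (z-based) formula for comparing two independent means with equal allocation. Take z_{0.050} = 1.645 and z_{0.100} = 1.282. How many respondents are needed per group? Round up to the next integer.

n = (z_{α/2} + z_β)² · (σ₁² + σ₂²) / δ²
  = (1.645 + 1.282)² · (1.3² + 1² = 2.69) / 0.6²
  = 8.5673 · 2.69 / 0.36
  = 64.02
Design effect: 2.2 × 64.02 = 140.84.
Round up → n = 141 per group.

n = 141 per group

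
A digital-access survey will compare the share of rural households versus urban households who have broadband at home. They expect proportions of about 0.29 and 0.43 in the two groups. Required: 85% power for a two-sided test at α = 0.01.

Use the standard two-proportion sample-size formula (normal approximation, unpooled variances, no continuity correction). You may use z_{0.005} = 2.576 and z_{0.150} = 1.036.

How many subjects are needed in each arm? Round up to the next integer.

n = (z_{α/2} + z_β)² · [p₁(1−p₁) + p₂(1−p₂)] / (p₁ − p₂)²
  = (2.576 + 1.036)² · (0.29·0.71 + 0.43·0.57) / (-0.14)²
  = (3.612)² · (0.2059 + 0.2451) / 0.0196
  = 13.0465 · 0.4510 / 0.0196
  = 300.20
Round up → n = 301 per group.

n = 301 per group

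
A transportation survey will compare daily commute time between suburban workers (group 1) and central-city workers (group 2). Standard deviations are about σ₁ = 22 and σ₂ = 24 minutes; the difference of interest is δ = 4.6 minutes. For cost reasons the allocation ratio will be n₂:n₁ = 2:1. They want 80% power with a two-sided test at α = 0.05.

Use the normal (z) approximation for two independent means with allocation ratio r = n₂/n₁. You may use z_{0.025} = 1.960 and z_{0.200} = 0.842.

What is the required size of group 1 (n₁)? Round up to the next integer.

n₁ = 287

n₁ = (z_{α/2} + z_β)² · (σ₁² + σ₂²/r) / δ²
   = (1.960 + 0.842)² · (22² + 24²/2) / 4.6²
   = 7.8512 · (484 + 288) / 21.16
   = 7.8512 · 772 / 21.16
   = 286.44
Round up → n₁ = 287; n₂ = r·n₁ = 2 × 287 = 574.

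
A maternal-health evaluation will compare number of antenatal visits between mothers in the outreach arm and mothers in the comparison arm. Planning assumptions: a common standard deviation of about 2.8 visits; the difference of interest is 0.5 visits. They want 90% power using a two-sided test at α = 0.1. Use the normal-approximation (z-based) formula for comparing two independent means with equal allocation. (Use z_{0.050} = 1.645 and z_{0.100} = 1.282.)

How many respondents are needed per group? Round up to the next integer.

n = (z_{α/2} + z_β)² · (σ₁² + σ₂²) / δ²
  = (1.645 + 1.282)² · (2·2.8² = 15.68) / 0.5²
  = 8.5673 · 15.68 / 0.25
  = 537.34
Round up → n = 538 per group.

n = 538 per group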